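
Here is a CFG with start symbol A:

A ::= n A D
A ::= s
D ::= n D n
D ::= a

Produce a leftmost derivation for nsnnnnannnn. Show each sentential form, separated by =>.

A => nAD   [A ::= n A D]
nAD => nsD   [A ::= s]
nsD => nsnDn   [D ::= n D n]
nsnDn => nsnnDnn   [D ::= n D n]
nsnnDnn => nsnnnDnnn   [D ::= n D n]
nsnnnDnnn => nsnnnnDnnnn   [D ::= n D n]
nsnnnnDnnnn => nsnnnnannnn   [D ::= a]

A => nAD => nsD => nsnDn => nsnnDnn => nsnnnDnnn => nsnnnnDnnnn => nsnnnnannnn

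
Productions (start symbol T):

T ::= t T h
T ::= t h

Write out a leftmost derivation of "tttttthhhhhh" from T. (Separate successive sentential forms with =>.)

T=>tTh=>ttThh=>tttThhh=>ttttThhhh=>tttttThhhhh=>tttttthhhhhh

T => tTh   [T ::= t T h]
tTh => ttThh   [T ::= t T h]
ttThh => tttThhh   [T ::= t T h]
tttThhh => ttttThhhh   [T ::= t T h]
ttttThhhh => tttttThhhhh   [T ::= t T h]
tttttThhhhh => tttttthhhhhh   [T ::= t h]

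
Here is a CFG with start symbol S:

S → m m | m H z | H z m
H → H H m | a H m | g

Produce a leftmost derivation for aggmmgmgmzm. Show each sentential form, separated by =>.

S => Hzm => HHmzm => HHmHmzm => aHmHmHmzm => aHHmmHmHmzm => agHmmHmHmzm => aggmmHmHmzm => aggmmgmHmzm => aggmmgmgmzm

S => Hzm   [S → H z m]
Hzm => HHmzm   [H → H H m]
HHmzm => HHmHmzm   [H → H H m]
HHmHmzm => aHmHmHmzm   [H → a H m]
aHmHmHmzm => aHHmmHmHmzm   [H → H H m]
aHHmmHmHmzm => agHmmHmHmzm   [H → g]
agHmmHmHmzm => aggmmHmHmzm   [H → g]
aggmmHmHmzm => aggmmgmHmzm   [H → g]
aggmmgmHmzm => aggmmgmgmzm   [H → g]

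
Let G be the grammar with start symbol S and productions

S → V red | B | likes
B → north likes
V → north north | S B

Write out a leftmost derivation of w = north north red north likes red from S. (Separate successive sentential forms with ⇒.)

S ⇒ V red ⇒ S B red ⇒ V red B red ⇒ north north red B red ⇒ north north red north likes red

S ⇒ V red   [S → V red]
V red ⇒ S B red   [V → S B]
S B red ⇒ V red B red   [S → V red]
V red B red ⇒ north north red B red   [V → north north]
north north red B red ⇒ north north red north likes red   [B → north likes]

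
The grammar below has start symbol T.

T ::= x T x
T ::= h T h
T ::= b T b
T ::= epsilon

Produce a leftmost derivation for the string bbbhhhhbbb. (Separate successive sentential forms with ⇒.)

T ⇒ bTb   [T ::= b T b]
bTb ⇒ bbTbb   [T ::= b T b]
bbTbb ⇒ bbbTbbb   [T ::= b T b]
bbbTbbb ⇒ bbbhThbbb   [T ::= h T h]
bbbhThbbb ⇒ bbbhhThhbbb   [T ::= h T h]
bbbhhThhbbb ⇒ bbbhhhhbbb   [T ::= epsilon]

T ⇒ bTb ⇒ bbTbb ⇒ bbbTbbb ⇒ bbbhThbbb ⇒ bbbhhThhbbb ⇒ bbbhhhhbbb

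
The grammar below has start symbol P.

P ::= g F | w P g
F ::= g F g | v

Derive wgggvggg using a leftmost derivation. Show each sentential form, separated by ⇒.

P ⇒ wPg ⇒ wgFg ⇒ wggFgg ⇒ wgggFggg ⇒ wgggvggg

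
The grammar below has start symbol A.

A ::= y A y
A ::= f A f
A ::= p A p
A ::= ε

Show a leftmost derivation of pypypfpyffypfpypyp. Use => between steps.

A => pAp   [A ::= p A p]
pAp => pyAyp   [A ::= y A y]
pyAyp => pypApyp   [A ::= p A p]
pypApyp => pypyAypyp   [A ::= y A y]
pypyAypyp => pypypApypyp   [A ::= p A p]
pypypApypyp => pypypfAfpypyp   [A ::= f A f]
pypypfAfpypyp => pypypfpApfpypyp   [A ::= p A p]
pypypfpApfpypyp => pypypfpyAypfpypyp   [A ::= y A y]
pypypfpyAypfpypyp => pypypfpyfAfypfpypyp   [A ::= f A f]
pypypfpyfAfypfpypyp => pypypfpyffypfpypyp   [A ::= ε]

A => pAp => pyAyp => pypApyp => pypyAypyp => pypypApypyp => pypypfAfpypyp => pypypfpApfpypyp => pypypfpyAypfpypyp => pypypfpyfAfypfpypyp => pypypfpyffypfpypyp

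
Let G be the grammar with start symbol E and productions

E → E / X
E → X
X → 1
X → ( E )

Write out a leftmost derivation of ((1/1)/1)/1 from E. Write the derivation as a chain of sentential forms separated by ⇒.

E ⇒ E/X ⇒ X/X ⇒ (E)/X ⇒ (E/X)/X ⇒ (X/X)/X ⇒ ((E)/X)/X ⇒ ((E/X)/X)/X ⇒ ((X/X)/X)/X ⇒ ((1/X)/X)/X ⇒ ((1/1)/X)/X ⇒ ((1/1)/1)/X ⇒ ((1/1)/1)/1

E ⇒ E/X   [E → E / X]
E/X ⇒ X/X   [E → X]
X/X ⇒ (E)/X   [X → ( E )]
(E)/X ⇒ (E/X)/X   [E → E / X]
(E/X)/X ⇒ (X/X)/X   [E → X]
(X/X)/X ⇒ ((E)/X)/X   [X → ( E )]
((E)/X)/X ⇒ ((E/X)/X)/X   [E → E / X]
((E/X)/X)/X ⇒ ((X/X)/X)/X   [E → X]
((X/X)/X)/X ⇒ ((1/X)/X)/X   [X → 1]
((1/X)/X)/X ⇒ ((1/1)/X)/X   [X → 1]
((1/1)/X)/X ⇒ ((1/1)/1)/X   [X → 1]
((1/1)/1)/X ⇒ ((1/1)/1)/1   [X → 1]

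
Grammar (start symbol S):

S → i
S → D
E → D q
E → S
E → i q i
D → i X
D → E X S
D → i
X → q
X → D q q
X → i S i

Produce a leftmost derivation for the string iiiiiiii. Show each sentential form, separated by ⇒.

S ⇒ D   [S → D]
D ⇒ EXS   [D → E X S]
EXS ⇒ SXS   [E → S]
SXS ⇒ iXS   [S → i]
iXS ⇒ iiSiS   [X → i S i]
iiSiS ⇒ iiDiS   [S → D]
iiDiS ⇒ iiiXiS   [D → i X]
iiiXiS ⇒ iiiiSiiS   [X → i S i]
iiiiSiiS ⇒ iiiiiiiS   [S → i]
iiiiiiiS ⇒ iiiiiiii   [S → i]

S ⇒ D ⇒ EXS ⇒ SXS ⇒ iXS ⇒ iiSiS ⇒ iiDiS ⇒ iiiXiS ⇒ iiiiSiiS ⇒ iiiiiiiS ⇒ iiiiiiii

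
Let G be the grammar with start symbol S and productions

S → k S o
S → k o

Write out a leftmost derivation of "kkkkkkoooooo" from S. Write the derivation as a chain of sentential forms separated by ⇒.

S⇒kSo⇒kkSoo⇒kkkSooo⇒kkkkSoooo⇒kkkkkSooooo⇒kkkkkkoooooo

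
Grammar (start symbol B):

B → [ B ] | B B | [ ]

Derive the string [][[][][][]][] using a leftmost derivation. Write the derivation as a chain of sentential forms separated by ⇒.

B ⇒ BB   [B → B B]
BB ⇒ []B   [B → [ ]]
[]B ⇒ []BB   [B → B B]
[]BB ⇒ [][B]B   [B → [ B ]]
[][B]B ⇒ [][BB]B   [B → B B]
[][BB]B ⇒ [][[]B]B   [B → [ ]]
[][[]B]B ⇒ [][[]BB]B   [B → B B]
[][[]BB]B ⇒ [][[][]B]B   [B → [ ]]
[][[][]B]B ⇒ [][[][]BB]B   [B → B B]
[][[][]BB]B ⇒ [][[][][]B]B   [B → [ ]]
[][[][][]B]B ⇒ [][[][][][]]B   [B → [ ]]
[][[][][][]]B ⇒ [][[][][][]][]   [B → [ ]]

B ⇒ BB ⇒ []B ⇒ []BB ⇒ [][B]B ⇒ [][BB]B ⇒ [][[]B]B ⇒ [][[]BB]B ⇒ [][[][]B]B ⇒ [][[][]BB]B ⇒ [][[][][]B]B ⇒ [][[][][][]]B ⇒ [][[][][][]][]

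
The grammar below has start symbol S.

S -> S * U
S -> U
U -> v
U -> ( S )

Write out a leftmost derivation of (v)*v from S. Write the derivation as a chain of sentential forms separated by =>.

S => S*U => U*U => (S)*U => (U)*U => (v)*U => (v)*v

S => S*U   [S -> S * U]
S*U => U*U   [S -> U]
U*U => (S)*U   [U -> ( S )]
(S)*U => (U)*U   [S -> U]
(U)*U => (v)*U   [U -> v]
(v)*U => (v)*v   [U -> v]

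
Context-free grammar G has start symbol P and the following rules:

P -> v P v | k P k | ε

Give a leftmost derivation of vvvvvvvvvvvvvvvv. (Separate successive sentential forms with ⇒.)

P ⇒ vPv   [P -> v P v]
vPv ⇒ vvPvv   [P -> v P v]
vvPvv ⇒ vvvPvvv   [P -> v P v]
vvvPvvv ⇒ vvvvPvvvv   [P -> v P v]
vvvvPvvvv ⇒ vvvvvPvvvvv   [P -> v P v]
vvvvvPvvvvv ⇒ vvvvvvPvvvvvv   [P -> v P v]
vvvvvvPvvvvvv ⇒ vvvvvvvPvvvvvvv   [P -> v P v]
vvvvvvvPvvvvvvv ⇒ vvvvvvvvPvvvvvvvv   [P -> v P v]
vvvvvvvvPvvvvvvvv ⇒ vvvvvvvvvvvvvvvv   [P -> ε]

P⇒vPv⇒vvPvv⇒vvvPvvv⇒vvvvPvvvv⇒vvvvvPvvvvv⇒vvvvvvPvvvvvv⇒vvvvvvvPvvvvvvv⇒vvvvvvvvPvvvvvvvv⇒vvvvvvvvvvvvvvvv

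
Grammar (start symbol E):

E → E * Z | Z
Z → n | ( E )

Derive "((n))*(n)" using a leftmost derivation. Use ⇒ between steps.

E⇒E*Z⇒Z*Z⇒(E)*Z⇒(Z)*Z⇒((E))*Z⇒((Z))*Z⇒((n))*Z⇒((n))*(E)⇒((n))*(Z)⇒((n))*(n)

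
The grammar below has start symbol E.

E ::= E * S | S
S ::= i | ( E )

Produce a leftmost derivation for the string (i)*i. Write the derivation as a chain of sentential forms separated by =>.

E => E*S   [E ::= E * S]
E*S => S*S   [E ::= S]
S*S => (E)*S   [S ::= ( E )]
(E)*S => (S)*S   [E ::= S]
(S)*S => (i)*S   [S ::= i]
(i)*S => (i)*i   [S ::= i]

E => E*S => S*S => (E)*S => (S)*S => (i)*S => (i)*i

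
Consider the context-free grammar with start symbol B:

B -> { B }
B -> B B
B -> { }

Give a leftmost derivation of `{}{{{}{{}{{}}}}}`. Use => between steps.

B => BB => {}B => {}{B} => {}{{B}} => {}{{BB}} => {}{{{}B}} => {}{{{}{B}}} => {}{{{}{BB}}} => {}{{{}{{}B}}} => {}{{{}{{}{B}}}} => {}{{{}{{}{{}}}}}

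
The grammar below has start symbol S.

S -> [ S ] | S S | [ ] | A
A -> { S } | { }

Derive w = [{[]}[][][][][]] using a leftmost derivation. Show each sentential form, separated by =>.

S => [S]   [S -> [ S ]]
[S] => [SS]   [S -> S S]
[SS] => [SSS]   [S -> S S]
[SSS] => [ASS]   [S -> A]
[ASS] => [{S}SS]   [A -> { S }]
[{S}SS] => [{[]}SS]   [S -> [ ]]
[{[]}SS] => [{[]}SSS]   [S -> S S]
[{[]}SSS] => [{[]}SSSS]   [S -> S S]
[{[]}SSSS] => [{[]}SSSSS]   [S -> S S]
[{[]}SSSSS] => [{[]}[]SSSS]   [S -> [ ]]
[{[]}[]SSSS] => [{[]}[][]SSS]   [S -> [ ]]
[{[]}[][]SSS] => [{[]}[][][]SS]   [S -> [ ]]
[{[]}[][][]SS] => [{[]}[][][][]S]   [S -> [ ]]
[{[]}[][][][]S] => [{[]}[][][][][]]   [S -> [ ]]

S => [S] => [SS] => [SSS] => [ASS] => [{S}SS] => [{[]}SS] => [{[]}SSS] => [{[]}SSSS] => [{[]}SSSSS] => [{[]}[]SSSS] => [{[]}[][]SSS] => [{[]}[][][]SS] => [{[]}[][][][]S] => [{[]}[][][][][]]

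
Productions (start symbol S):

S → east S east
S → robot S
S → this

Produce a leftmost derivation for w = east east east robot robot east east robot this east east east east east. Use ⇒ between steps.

S ⇒ east S east ⇒ east east S east east ⇒ east east east S east east east ⇒ east east east robot S east east east ⇒ east east east robot robot S east east east ⇒ east east east robot robot east S east east east east ⇒ east east east robot robot east east S east east east east east ⇒ east east east robot robot east east robot S east east east east east ⇒ east east east robot robot east east robot this east east east east east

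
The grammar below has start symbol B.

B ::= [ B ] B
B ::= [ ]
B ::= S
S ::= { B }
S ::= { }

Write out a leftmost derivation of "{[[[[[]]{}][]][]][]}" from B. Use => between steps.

B => S   [B ::= S]
S => {B}   [S ::= { B }]
{B} => {[B]B}   [B ::= [ B ] B]
{[B]B} => {[[B]B]B}   [B ::= [ B ] B]
{[[B]B]B} => {[[[B]B]B]B}   [B ::= [ B ] B]
{[[[B]B]B]B} => {[[[[B]B]B]B]B}   [B ::= [ B ] B]
{[[[[B]B]B]B]B} => {[[[[[]]B]B]B]B}   [B ::= [ ]]
{[[[[[]]B]B]B]B} => {[[[[[]]S]B]B]B}   [B ::= S]
{[[[[[]]S]B]B]B} => {[[[[[]]{}]B]B]B}   [S ::= { }]
{[[[[[]]{}]B]B]B} => {[[[[[]]{}][]]B]B}   [B ::= [ ]]
{[[[[[]]{}][]]B]B} => {[[[[[]]{}][]][]]B}   [B ::= [ ]]
{[[[[[]]{}][]][]]B} => {[[[[[]]{}][]][]][]}   [B ::= [ ]]

B => S => {B} => {[B]B} => {[[B]B]B} => {[[[B]B]B]B} => {[[[[B]B]B]B]B} => {[[[[[]]B]B]B]B} => {[[[[[]]S]B]B]B} => {[[[[[]]{}]B]B]B} => {[[[[[]]{}][]]B]B} => {[[[[[]]{}][]][]]B} => {[[[[[]]{}][]][]][]}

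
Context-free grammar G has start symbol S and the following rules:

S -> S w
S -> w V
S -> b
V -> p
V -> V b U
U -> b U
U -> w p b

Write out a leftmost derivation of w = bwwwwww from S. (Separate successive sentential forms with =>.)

S => Sw   [S -> S w]
Sw => Sww   [S -> S w]
Sww => Swww   [S -> S w]
Swww => Swwww   [S -> S w]
Swwww => Swwwww   [S -> S w]
Swwwww => Swwwwww   [S -> S w]
Swwwwww => bwwwwww   [S -> b]

S=>Sw=>Sww=>Swww=>Swwww=>Swwwww=>Swwwwww=>bwwwwww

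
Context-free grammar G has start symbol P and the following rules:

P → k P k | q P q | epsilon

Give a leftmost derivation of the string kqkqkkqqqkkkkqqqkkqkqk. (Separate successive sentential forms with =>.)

P => kPk => kqPqk => kqkPkqk => kqkqPqkqk => kqkqkPkqkqk => kqkqkkPkkqkqk => kqkqkkqPqkkqkqk => kqkqkkqqPqqkkqkqk => kqkqkkqqqPqqqkkqkqk => kqkqkkqqqkPkqqqkkqkqk => kqkqkkqqqkkPkkqqqkkqkqk => kqkqkkqqqkkkkqqqkkqkqk

P => kPk   [P → k P k]
kPk => kqPqk   [P → q P q]
kqPqk => kqkPkqk   [P → k P k]
kqkPkqk => kqkqPqkqk   [P → q P q]
kqkqPqkqk => kqkqkPkqkqk   [P → k P k]
kqkqkPkqkqk => kqkqkkPkkqkqk   [P → k P k]
kqkqkkPkkqkqk => kqkqkkqPqkkqkqk   [P → q P q]
kqkqkkqPqkkqkqk => kqkqkkqqPqqkkqkqk   [P → q P q]
kqkqkkqqPqqkkqkqk => kqkqkkqqqPqqqkkqkqk   [P → q P q]
kqkqkkqqqPqqqkkqkqk => kqkqkkqqqkPkqqqkkqkqk   [P → k P k]
kqkqkkqqqkPkqqqkkqkqk => kqkqkkqqqkkPkkqqqkkqkqk   [P → k P k]
kqkqkkqqqkkPkkqqqkkqkqk => kqkqkkqqqkkkkqqqkkqkqk   [P → epsilon]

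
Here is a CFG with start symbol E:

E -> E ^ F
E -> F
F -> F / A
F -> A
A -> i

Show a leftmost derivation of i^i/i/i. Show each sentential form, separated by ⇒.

E ⇒ E^F   [E -> E ^ F]
E^F ⇒ F^F   [E -> F]
F^F ⇒ A^F   [F -> A]
A^F ⇒ i^F   [A -> i]
i^F ⇒ i^F/A   [F -> F / A]
i^F/A ⇒ i^F/A/A   [F -> F / A]
i^F/A/A ⇒ i^A/A/A   [F -> A]
i^A/A/A ⇒ i^i/A/A   [A -> i]
i^i/A/A ⇒ i^i/i/A   [A -> i]
i^i/i/A ⇒ i^i/i/i   [A -> i]

E⇒E^F⇒F^F⇒A^F⇒i^F⇒i^F/A⇒i^F/A/A⇒i^A/A/A⇒i^i/A/A⇒i^i/i/A⇒i^i/i/i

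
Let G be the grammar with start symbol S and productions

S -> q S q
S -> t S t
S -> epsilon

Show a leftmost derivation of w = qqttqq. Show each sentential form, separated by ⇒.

S⇒qSq⇒qqSqq⇒qqtStqq⇒qqttqq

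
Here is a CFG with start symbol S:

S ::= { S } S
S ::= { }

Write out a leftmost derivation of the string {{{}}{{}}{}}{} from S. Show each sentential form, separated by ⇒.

S ⇒ {S}S ⇒ {{S}S}S ⇒ {{{}}S}S ⇒ {{{}}{S}S}S ⇒ {{{}}{{}}S}S ⇒ {{{}}{{}}{}}S ⇒ {{{}}{{}}{}}{}

S ⇒ {S}S   [S ::= { S } S]
{S}S ⇒ {{S}S}S   [S ::= { S } S]
{{S}S}S ⇒ {{{}}S}S   [S ::= { }]
{{{}}S}S ⇒ {{{}}{S}S}S   [S ::= { S } S]
{{{}}{S}S}S ⇒ {{{}}{{}}S}S   [S ::= { }]
{{{}}{{}}S}S ⇒ {{{}}{{}}{}}S   [S ::= { }]
{{{}}{{}}{}}S ⇒ {{{}}{{}}{}}{}   [S ::= { }]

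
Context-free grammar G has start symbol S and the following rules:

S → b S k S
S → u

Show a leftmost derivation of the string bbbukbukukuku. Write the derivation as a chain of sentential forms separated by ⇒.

S ⇒ bSkS   [S → b S k S]
bSkS ⇒ bbSkSkS   [S → b S k S]
bbSkSkS ⇒ bbbSkSkSkS   [S → b S k S]
bbbSkSkSkS ⇒ bbbukSkSkS   [S → u]
bbbukSkSkS ⇒ bbbukbSkSkSkS   [S → b S k S]
bbbukbSkSkSkS ⇒ bbbukbukSkSkS   [S → u]
bbbukbukSkSkS ⇒ bbbukbukukSkS   [S → u]
bbbukbukukSkS ⇒ bbbukbukukukS   [S → u]
bbbukbukukukS ⇒ bbbukbukukuku   [S → u]

S⇒bSkS⇒bbSkSkS⇒bbbSkSkSkS⇒bbbukSkSkS⇒bbbukbSkSkSkS⇒bbbukbukSkSkS⇒bbbukbukukSkS⇒bbbukbukukukS⇒bbbukbukukuku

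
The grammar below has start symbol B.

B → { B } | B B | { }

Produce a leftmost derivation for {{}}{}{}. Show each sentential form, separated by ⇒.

B ⇒ BB   [B → B B]
BB ⇒ {B}B   [B → { B }]
{B}B ⇒ {{}}B   [B → { }]
{{}}B ⇒ {{}}BB   [B → B B]
{{}}BB ⇒ {{}}{}B   [B → { }]
{{}}{}B ⇒ {{}}{}{}   [B → { }]

B⇒BB⇒{B}B⇒{{}}B⇒{{}}BB⇒{{}}{}B⇒{{}}{}{}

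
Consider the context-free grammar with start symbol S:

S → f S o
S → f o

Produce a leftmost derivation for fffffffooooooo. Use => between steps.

S => fSo => ffSoo => fffSooo => ffffSoooo => fffffSooooo => ffffffSoooooo => fffffffooooooo

S => fSo   [S → f S o]
fSo => ffSoo   [S → f S o]
ffSoo => fffSooo   [S → f S o]
fffSooo => ffffSoooo   [S → f S o]
ffffSoooo => fffffSooooo   [S → f S o]
fffffSooooo => ffffffSoooooo   [S → f S o]
ffffffSoooooo => fffffffooooooo   [S → f o]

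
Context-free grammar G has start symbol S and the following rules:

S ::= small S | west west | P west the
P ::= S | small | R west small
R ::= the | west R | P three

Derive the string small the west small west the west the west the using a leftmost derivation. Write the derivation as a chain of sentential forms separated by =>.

S => small S => small P west the => small S west the => small P west the west the => small S west the west the => small P west the west the west the => small R west small west the west the west the => small the west small west the west the west the

S => small S   [S ::= small S]
small S => small P west the   [S ::= P west the]
small P west the => small S west the   [P ::= S]
small S west the => small P west the west the   [S ::= P west the]
small P west the west the => small S west the west the   [P ::= S]
small S west the west the => small P west the west the west the   [S ::= P west the]
small P west the west the west the => small R west small west the west the west the   [P ::= R west small]
small R west small west the west the west the => small the west small west the west the west the   [R ::= the]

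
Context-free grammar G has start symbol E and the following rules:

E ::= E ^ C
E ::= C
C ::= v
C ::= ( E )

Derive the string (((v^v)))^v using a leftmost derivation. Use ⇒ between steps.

E ⇒ E^C ⇒ C^C ⇒ (E)^C ⇒ (C)^C ⇒ ((E))^C ⇒ ((C))^C ⇒ (((E)))^C ⇒ (((E^C)))^C ⇒ (((C^C)))^C ⇒ (((v^C)))^C ⇒ (((v^v)))^C ⇒ (((v^v)))^v

E ⇒ E^C   [E ::= E ^ C]
E^C ⇒ C^C   [E ::= C]
C^C ⇒ (E)^C   [C ::= ( E )]
(E)^C ⇒ (C)^C   [E ::= C]
(C)^C ⇒ ((E))^C   [C ::= ( E )]
((E))^C ⇒ ((C))^C   [E ::= C]
((C))^C ⇒ (((E)))^C   [C ::= ( E )]
(((E)))^C ⇒ (((E^C)))^C   [E ::= E ^ C]
(((E^C)))^C ⇒ (((C^C)))^C   [E ::= C]
(((C^C)))^C ⇒ (((v^C)))^C   [C ::= v]
(((v^C)))^C ⇒ (((v^v)))^C   [C ::= v]
(((v^v)))^C ⇒ (((v^v)))^v   [C ::= v]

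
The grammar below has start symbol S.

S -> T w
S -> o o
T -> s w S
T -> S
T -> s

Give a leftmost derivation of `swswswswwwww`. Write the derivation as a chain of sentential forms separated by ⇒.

S ⇒ Tw ⇒ swSw ⇒ swTww ⇒ swswSww ⇒ swswTwww ⇒ swswswSwww ⇒ swswswTwwww ⇒ swswswSwwww ⇒ swswswTwwwww ⇒ swswswswwwww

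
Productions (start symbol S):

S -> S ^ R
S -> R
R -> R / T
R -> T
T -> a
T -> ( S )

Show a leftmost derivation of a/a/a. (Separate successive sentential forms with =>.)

S => R => R/T => R/T/T => T/T/T => a/T/T => a/a/T => a/a/a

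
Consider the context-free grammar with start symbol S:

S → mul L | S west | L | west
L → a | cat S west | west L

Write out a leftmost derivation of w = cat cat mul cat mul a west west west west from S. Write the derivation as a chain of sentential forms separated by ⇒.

S ⇒ S west ⇒ L west ⇒ cat S west west ⇒ cat L west west ⇒ cat cat S west west west ⇒ cat cat mul L west west west ⇒ cat cat mul cat S west west west west ⇒ cat cat mul cat mul L west west west west ⇒ cat cat mul cat mul a west west west west

S ⇒ S west   [S → S west]
S west ⇒ L west   [S → L]
L west ⇒ cat S west west   [L → cat S west]
cat S west west ⇒ cat L west west   [S → L]
cat L west west ⇒ cat cat S west west west   [L → cat S west]
cat cat S west west west ⇒ cat cat mul L west west west   [S → mul L]
cat cat mul L west west west ⇒ cat cat mul cat S west west west west   [L → cat S west]
cat cat mul cat S west west west west ⇒ cat cat mul cat mul L west west west west   [S → mul L]
cat cat mul cat mul L west west west west ⇒ cat cat mul cat mul a west west west west   [L → a]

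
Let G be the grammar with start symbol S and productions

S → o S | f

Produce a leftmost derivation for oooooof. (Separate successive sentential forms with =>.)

S=>oS=>ooS=>oooS=>ooooS=>oooooS=>ooooooS=>oooooof

S => oS   [S → o S]
oS => ooS   [S → o S]
ooS => oooS   [S → o S]
oooS => ooooS   [S → o S]
ooooS => oooooS   [S → o S]
oooooS => ooooooS   [S → o S]
ooooooS => oooooof   [S → f]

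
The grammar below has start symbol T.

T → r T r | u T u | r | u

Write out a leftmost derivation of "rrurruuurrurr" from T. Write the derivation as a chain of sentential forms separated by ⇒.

T ⇒ rTr ⇒ rrTrr ⇒ rruTurr ⇒ rrurTrurr ⇒ rrurrTrrurr ⇒ rrurruTurrurr ⇒ rrurruuurrurr

T ⇒ rTr   [T → r T r]
rTr ⇒ rrTrr   [T → r T r]
rrTrr ⇒ rruTurr   [T → u T u]
rruTurr ⇒ rrurTrurr   [T → r T r]
rrurTrurr ⇒ rrurrTrrurr   [T → r T r]
rrurrTrrurr ⇒ rrurruTurrurr   [T → u T u]
rrurruTurrurr ⇒ rrurruuurrurr   [T → u]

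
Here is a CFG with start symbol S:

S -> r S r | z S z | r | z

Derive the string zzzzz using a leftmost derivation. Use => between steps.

S => zSz => zzSzz => zzzzz

S => zSz   [S -> z S z]
zSz => zzSzz   [S -> z S z]
zzSzz => zzzzz   [S -> z]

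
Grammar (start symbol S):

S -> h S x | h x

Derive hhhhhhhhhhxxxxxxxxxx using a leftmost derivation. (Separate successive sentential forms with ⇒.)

S ⇒ hSx ⇒ hhSxx ⇒ hhhSxxx ⇒ hhhhSxxxx ⇒ hhhhhSxxxxx ⇒ hhhhhhSxxxxxx ⇒ hhhhhhhSxxxxxxx ⇒ hhhhhhhhSxxxxxxxx ⇒ hhhhhhhhhSxxxxxxxxx ⇒ hhhhhhhhhhxxxxxxxxxx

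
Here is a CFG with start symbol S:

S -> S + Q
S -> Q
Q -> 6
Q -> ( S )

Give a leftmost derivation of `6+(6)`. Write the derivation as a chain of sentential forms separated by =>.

S=>S+Q=>Q+Q=>6+Q=>6+(S)=>6+(Q)=>6+(6)

S => S+Q   [S -> S + Q]
S+Q => Q+Q   [S -> Q]
Q+Q => 6+Q   [Q -> 6]
6+Q => 6+(S)   [Q -> ( S )]
6+(S) => 6+(Q)   [S -> Q]
6+(Q) => 6+(6)   [Q -> 6]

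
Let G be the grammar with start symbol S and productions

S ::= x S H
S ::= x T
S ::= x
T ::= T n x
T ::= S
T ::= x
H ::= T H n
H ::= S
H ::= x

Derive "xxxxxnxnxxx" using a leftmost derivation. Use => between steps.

S => xSH => xxSHH => xxxTHH => xxxTnxHH => xxxTnxnxHH => xxxSnxnxHH => xxxxTnxnxHH => xxxxxnxnxHH => xxxxxnxnxxH => xxxxxnxnxxx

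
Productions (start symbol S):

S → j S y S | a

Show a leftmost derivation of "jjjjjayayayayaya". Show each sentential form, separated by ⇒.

S ⇒ jSyS   [S → j S y S]
jSyS ⇒ jjSySyS   [S → j S y S]
jjSySyS ⇒ jjjSySySyS   [S → j S y S]
jjjSySySyS ⇒ jjjjSySySySyS   [S → j S y S]
jjjjSySySySyS ⇒ jjjjjSySySySySyS   [S → j S y S]
jjjjjSySySySySyS ⇒ jjjjjaySySySySyS   [S → a]
jjjjjaySySySySyS ⇒ jjjjjayaySySySyS   [S → a]
jjjjjayaySySySyS ⇒ jjjjjayayaySySyS   [S → a]
jjjjjayayaySySyS ⇒ jjjjjayayayaySyS   [S → a]
jjjjjayayayaySyS ⇒ jjjjjayayayayayS   [S → a]
jjjjjayayayayayS ⇒ jjjjjayayayayaya   [S → a]

S ⇒ jSyS ⇒ jjSySyS ⇒ jjjSySySyS ⇒ jjjjSySySySyS ⇒ jjjjjSySySySySyS ⇒ jjjjjaySySySySyS ⇒ jjjjjayaySySySyS ⇒ jjjjjayayaySySyS ⇒ jjjjjayayayaySyS ⇒ jjjjjayayayayayS ⇒ jjjjjayayayayaya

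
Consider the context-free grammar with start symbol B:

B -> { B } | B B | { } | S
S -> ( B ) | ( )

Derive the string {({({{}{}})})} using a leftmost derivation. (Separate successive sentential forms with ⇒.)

B ⇒ {B} ⇒ {S} ⇒ {(B)} ⇒ {({B})} ⇒ {({S})} ⇒ {({(B)})} ⇒ {({({B})})} ⇒ {({({BB})})} ⇒ {({({{}B})})} ⇒ {({({{}{}})})}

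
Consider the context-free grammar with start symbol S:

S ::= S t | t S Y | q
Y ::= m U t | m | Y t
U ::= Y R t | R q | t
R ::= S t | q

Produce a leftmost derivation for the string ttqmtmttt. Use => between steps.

S => St   [S ::= S t]
St => tSYt   [S ::= t S Y]
tSYt => tStYt   [S ::= S t]
tStYt => ttSYtYt   [S ::= t S Y]
ttSYtYt => ttqYtYt   [S ::= q]
ttqYtYt => ttqmtYt   [Y ::= m]
ttqmtYt => ttqmtYtt   [Y ::= Y t]
ttqmtYtt => ttqmtYttt   [Y ::= Y t]
ttqmtYttt => ttqmtmttt   [Y ::= m]

S => St => tSYt => tStYt => ttSYtYt => ttqYtYt => ttqmtYt => ttqmtYtt => ttqmtYttt => ttqmtmttt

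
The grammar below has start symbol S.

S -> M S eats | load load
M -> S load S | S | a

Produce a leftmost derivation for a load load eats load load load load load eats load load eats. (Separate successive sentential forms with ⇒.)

S ⇒ M S eats ⇒ S load S S eats ⇒ M S eats load S S eats ⇒ a S eats load S S eats ⇒ a load load eats load S S eats ⇒ a load load eats load M S eats S eats ⇒ a load load eats load S S eats S eats ⇒ a load load eats load load load S eats S eats ⇒ a load load eats load load load load load eats S eats ⇒ a load load eats load load load load load eats load load eats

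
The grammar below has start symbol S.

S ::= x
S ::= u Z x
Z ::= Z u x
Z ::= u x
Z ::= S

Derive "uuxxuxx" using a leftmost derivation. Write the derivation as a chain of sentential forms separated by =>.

S => uZx   [S ::= u Z x]
uZx => uZuxx   [Z ::= Z u x]
uZuxx => uSuxx   [Z ::= S]
uSuxx => uuZxuxx   [S ::= u Z x]
uuZxuxx => uuSxuxx   [Z ::= S]
uuSxuxx => uuxxuxx   [S ::= x]

S=>uZx=>uZuxx=>uSuxx=>uuZxuxx=>uuSxuxx=>uuxxuxx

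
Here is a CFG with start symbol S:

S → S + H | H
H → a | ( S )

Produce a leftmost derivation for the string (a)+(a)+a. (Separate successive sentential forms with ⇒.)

S ⇒ S+H ⇒ S+H+H ⇒ H+H+H ⇒ (S)+H+H ⇒ (H)+H+H ⇒ (a)+H+H ⇒ (a)+(S)+H ⇒ (a)+(H)+H ⇒ (a)+(a)+H ⇒ (a)+(a)+a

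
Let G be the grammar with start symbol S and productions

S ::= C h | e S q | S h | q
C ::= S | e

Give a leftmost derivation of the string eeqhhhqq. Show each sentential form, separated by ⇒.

S ⇒ eSq ⇒ eeSqq ⇒ eeShqq ⇒ eeShhqq ⇒ eeChhhqq ⇒ eeShhhqq ⇒ eeqhhhqq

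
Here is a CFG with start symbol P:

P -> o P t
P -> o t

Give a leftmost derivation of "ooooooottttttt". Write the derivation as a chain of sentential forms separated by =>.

P=>oPt=>ooPtt=>oooPttt=>ooooPtttt=>oooooPttttt=>ooooooPtttttt=>ooooooottttttt

P => oPt   [P -> o P t]
oPt => ooPtt   [P -> o P t]
ooPtt => oooPttt   [P -> o P t]
oooPttt => ooooPtttt   [P -> o P t]
ooooPtttt => oooooPttttt   [P -> o P t]
oooooPttttt => ooooooPtttttt   [P -> o P t]
ooooooPtttttt => ooooooottttttt   [P -> o t]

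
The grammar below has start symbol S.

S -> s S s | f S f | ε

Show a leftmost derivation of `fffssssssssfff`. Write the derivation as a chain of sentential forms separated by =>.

S => fSf   [S -> f S f]
fSf => ffSff   [S -> f S f]
ffSff => fffSfff   [S -> f S f]
fffSfff => fffsSsfff   [S -> s S s]
fffsSsfff => fffssSssfff   [S -> s S s]
fffssSssfff => fffsssSsssfff   [S -> s S s]
fffsssSsssfff => fffssssSssssfff   [S -> s S s]
fffssssSssssfff => fffssssssssfff   [S -> ε]

S=>fSf=>ffSff=>fffSfff=>fffsSsfff=>fffssSssfff=>fffsssSsssfff=>fffssssSssssfff=>fffssssssssfff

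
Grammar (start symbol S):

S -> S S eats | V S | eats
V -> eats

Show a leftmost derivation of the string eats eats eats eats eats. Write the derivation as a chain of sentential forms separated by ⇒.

S ⇒ V S ⇒ eats S ⇒ eats V S ⇒ eats eats S ⇒ eats eats V S ⇒ eats eats eats S ⇒ eats eats eats V S ⇒ eats eats eats eats S ⇒ eats eats eats eats eats

S ⇒ V S   [S -> V S]
V S ⇒ eats S   [V -> eats]
eats S ⇒ eats V S   [S -> V S]
eats V S ⇒ eats eats S   [V -> eats]
eats eats S ⇒ eats eats V S   [S -> V S]
eats eats V S ⇒ eats eats eats S   [V -> eats]
eats eats eats S ⇒ eats eats eats V S   [S -> V S]
eats eats eats V S ⇒ eats eats eats eats S   [V -> eats]
eats eats eats eats S ⇒ eats eats eats eats eats   [S -> eats]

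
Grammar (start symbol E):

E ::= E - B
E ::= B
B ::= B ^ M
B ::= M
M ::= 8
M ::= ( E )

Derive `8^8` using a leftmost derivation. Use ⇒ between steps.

E ⇒ B ⇒ B^M ⇒ M^M ⇒ 8^M ⇒ 8^8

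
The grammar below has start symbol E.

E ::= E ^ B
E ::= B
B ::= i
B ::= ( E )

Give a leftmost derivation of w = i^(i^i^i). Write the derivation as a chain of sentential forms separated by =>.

E=>E^B=>B^B=>i^B=>i^(E)=>i^(E^B)=>i^(E^B^B)=>i^(B^B^B)=>i^(i^B^B)=>i^(i^i^B)=>i^(i^i^i)

E => E^B   [E ::= E ^ B]
E^B => B^B   [E ::= B]
B^B => i^B   [B ::= i]
i^B => i^(E)   [B ::= ( E )]
i^(E) => i^(E^B)   [E ::= E ^ B]
i^(E^B) => i^(E^B^B)   [E ::= E ^ B]
i^(E^B^B) => i^(B^B^B)   [E ::= B]
i^(B^B^B) => i^(i^B^B)   [B ::= i]
i^(i^B^B) => i^(i^i^B)   [B ::= i]
i^(i^i^B) => i^(i^i^i)   [B ::= i]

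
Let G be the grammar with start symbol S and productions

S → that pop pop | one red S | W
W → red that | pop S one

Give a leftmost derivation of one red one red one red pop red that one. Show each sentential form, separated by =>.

S => one red S => one red one red S => one red one red one red S => one red one red one red W => one red one red one red pop S one => one red one red one red pop W one => one red one red one red pop red that one

S => one red S   [S → one red S]
one red S => one red one red S   [S → one red S]
one red one red S => one red one red one red S   [S → one red S]
one red one red one red S => one red one red one red W   [S → W]
one red one red one red W => one red one red one red pop S one   [W → pop S one]
one red one red one red pop S one => one red one red one red pop W one   [S → W]
one red one red one red pop W one => one red one red one red pop red that one   [W → red that]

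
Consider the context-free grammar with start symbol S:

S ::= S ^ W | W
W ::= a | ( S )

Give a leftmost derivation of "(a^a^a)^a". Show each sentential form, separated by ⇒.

S ⇒ S^W   [S ::= S ^ W]
S^W ⇒ W^W   [S ::= W]
W^W ⇒ (S)^W   [W ::= ( S )]
(S)^W ⇒ (S^W)^W   [S ::= S ^ W]
(S^W)^W ⇒ (S^W^W)^W   [S ::= S ^ W]
(S^W^W)^W ⇒ (W^W^W)^W   [S ::= W]
(W^W^W)^W ⇒ (a^W^W)^W   [W ::= a]
(a^W^W)^W ⇒ (a^a^W)^W   [W ::= a]
(a^a^W)^W ⇒ (a^a^a)^W   [W ::= a]
(a^a^a)^W ⇒ (a^a^a)^a   [W ::= a]

S⇒S^W⇒W^W⇒(S)^W⇒(S^W)^W⇒(S^W^W)^W⇒(W^W^W)^W⇒(a^W^W)^W⇒(a^a^W)^W⇒(a^a^a)^W⇒(a^a^a)^a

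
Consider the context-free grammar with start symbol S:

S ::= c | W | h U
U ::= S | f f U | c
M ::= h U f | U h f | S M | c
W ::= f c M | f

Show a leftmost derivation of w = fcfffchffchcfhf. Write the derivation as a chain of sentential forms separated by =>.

S => W => fcM => fcUhf => fcffUhf => fcffShf => fcffWhf => fcfffcMhf => fcfffcSMhf => fcfffchUMhf => fcfffchffUMhf => fcfffchffcMhf => fcfffchffchUfhf => fcfffchffchcfhf

S => W   [S ::= W]
W => fcM   [W ::= f c M]
fcM => fcUhf   [M ::= U h f]
fcUhf => fcffUhf   [U ::= f f U]
fcffUhf => fcffShf   [U ::= S]
fcffShf => fcffWhf   [S ::= W]
fcffWhf => fcfffcMhf   [W ::= f c M]
fcfffcMhf => fcfffcSMhf   [M ::= S M]
fcfffcSMhf => fcfffchUMhf   [S ::= h U]
fcfffchUMhf => fcfffchffUMhf   [U ::= f f U]
fcfffchffUMhf => fcfffchffcMhf   [U ::= c]
fcfffchffcMhf => fcfffchffchUfhf   [M ::= h U f]
fcfffchffchUfhf => fcfffchffchcfhf   [U ::= c]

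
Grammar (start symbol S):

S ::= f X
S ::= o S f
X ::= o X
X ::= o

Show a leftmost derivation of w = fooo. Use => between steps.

S=>fX=>foX=>fooX=>fooo

S => fX   [S ::= f X]
fX => foX   [X ::= o X]
foX => fooX   [X ::= o X]
fooX => fooo   [X ::= o]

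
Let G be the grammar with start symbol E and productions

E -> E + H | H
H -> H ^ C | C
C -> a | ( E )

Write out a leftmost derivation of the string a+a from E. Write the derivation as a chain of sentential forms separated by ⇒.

E ⇒ E+H   [E -> E + H]
E+H ⇒ H+H   [E -> H]
H+H ⇒ C+H   [H -> C]
C+H ⇒ a+H   [C -> a]
a+H ⇒ a+C   [H -> C]
a+C ⇒ a+a   [C -> a]

E ⇒ E+H ⇒ H+H ⇒ C+H ⇒ a+H ⇒ a+C ⇒ a+a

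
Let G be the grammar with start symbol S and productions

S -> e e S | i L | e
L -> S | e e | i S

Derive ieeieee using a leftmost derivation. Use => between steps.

S => iL => iS => ieeS => ieeiL => ieeiS => ieeieeS => ieeieee

S => iL   [S -> i L]
iL => iS   [L -> S]
iS => ieeS   [S -> e e S]
ieeS => ieeiL   [S -> i L]
ieeiL => ieeiS   [L -> S]
ieeiS => ieeieeS   [S -> e e S]
ieeieeS => ieeieee   [S -> e]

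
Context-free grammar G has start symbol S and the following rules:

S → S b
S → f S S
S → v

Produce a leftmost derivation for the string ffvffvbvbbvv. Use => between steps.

S => fSS => ffSSS => ffvSS => ffvfSSS => ffvfSbSS => ffvfSbbSS => ffvffSSbbSS => ffvffSbSbbSS => ffvffvbSbbSS => ffvffvbvbbSS => ffvffvbvbbvS => ffvffvbvbbvv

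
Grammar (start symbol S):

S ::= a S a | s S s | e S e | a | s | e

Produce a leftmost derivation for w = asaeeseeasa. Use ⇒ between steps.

S⇒aSa⇒asSsa⇒asaSasa⇒asaeSeasa⇒asaeeSeeasa⇒asaeeseeasa

S ⇒ aSa   [S ::= a S a]
aSa ⇒ asSsa   [S ::= s S s]
asSsa ⇒ asaSasa   [S ::= a S a]
asaSasa ⇒ asaeSeasa   [S ::= e S e]
asaeSeasa ⇒ asaeeSeeasa   [S ::= e S e]
asaeeSeeasa ⇒ asaeeseeasa   [S ::= s]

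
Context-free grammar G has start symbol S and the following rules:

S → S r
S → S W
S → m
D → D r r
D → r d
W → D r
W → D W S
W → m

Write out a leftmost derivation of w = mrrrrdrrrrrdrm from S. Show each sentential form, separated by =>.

S=>SW=>SrW=>SrrW=>SrrrW=>mrrrW=>mrrrDWS=>mrrrDrrWS=>mrrrDrrrrWS=>mrrrrdrrrrWS=>mrrrrdrrrrDrS=>mrrrrdrrrrrdrS=>mrrrrdrrrrrdrm

S => SW   [S → S W]
SW => SrW   [S → S r]
SrW => SrrW   [S → S r]
SrrW => SrrrW   [S → S r]
SrrrW => mrrrW   [S → m]
mrrrW => mrrrDWS   [W → D W S]
mrrrDWS => mrrrDrrWS   [D → D r r]
mrrrDrrWS => mrrrDrrrrWS   [D → D r r]
mrrrDrrrrWS => mrrrrdrrrrWS   [D → r d]
mrrrrdrrrrWS => mrrrrdrrrrDrS   [W → D r]
mrrrrdrrrrDrS => mrrrrdrrrrrdrS   [D → r d]
mrrrrdrrrrrdrS => mrrrrdrrrrrdrm   [S → m]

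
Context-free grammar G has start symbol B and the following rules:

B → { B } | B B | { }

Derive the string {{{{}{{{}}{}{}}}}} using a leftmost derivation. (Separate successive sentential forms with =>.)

B=>{B}=>{{B}}=>{{{B}}}=>{{{BB}}}=>{{{{}B}}}=>{{{{}{B}}}}=>{{{{}{BB}}}}=>{{{{}{BBB}}}}=>{{{{}{{B}BB}}}}=>{{{{}{{{}}BB}}}}=>{{{{}{{{}}{}B}}}}=>{{{{}{{{}}{}{}}}}}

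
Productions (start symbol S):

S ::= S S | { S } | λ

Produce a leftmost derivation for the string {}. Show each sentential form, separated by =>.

S=>SS=>SSS=>SSSS=>SSSSS=>{S}SSSS=>{}SSSS=>{}SSS=>{}SS=>{}S=>{}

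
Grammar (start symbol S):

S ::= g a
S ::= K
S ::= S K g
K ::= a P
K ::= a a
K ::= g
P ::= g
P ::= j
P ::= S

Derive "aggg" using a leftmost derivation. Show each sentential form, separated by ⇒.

S⇒SKg⇒KKg⇒aPKg⇒aSKg⇒aKKg⇒agKg⇒aggg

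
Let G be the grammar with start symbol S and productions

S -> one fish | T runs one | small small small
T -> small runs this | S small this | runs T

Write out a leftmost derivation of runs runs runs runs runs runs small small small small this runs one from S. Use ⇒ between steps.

S ⇒ T runs one ⇒ runs T runs one ⇒ runs runs T runs one ⇒ runs runs runs T runs one ⇒ runs runs runs runs T runs one ⇒ runs runs runs runs runs T runs one ⇒ runs runs runs runs runs runs T runs one ⇒ runs runs runs runs runs runs S small this runs one ⇒ runs runs runs runs runs runs small small small small this runs one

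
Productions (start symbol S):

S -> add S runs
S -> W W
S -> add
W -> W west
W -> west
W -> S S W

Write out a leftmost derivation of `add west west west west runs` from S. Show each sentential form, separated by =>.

S => add S runs => add W W runs => add west W runs => add west W west runs => add west W west west runs => add west west west west runs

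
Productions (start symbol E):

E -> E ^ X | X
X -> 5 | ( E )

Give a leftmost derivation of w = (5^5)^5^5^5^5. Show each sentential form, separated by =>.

E=>E^X=>E^X^X=>E^X^X^X=>E^X^X^X^X=>X^X^X^X^X=>(E)^X^X^X^X=>(E^X)^X^X^X^X=>(X^X)^X^X^X^X=>(5^X)^X^X^X^X=>(5^5)^X^X^X^X=>(5^5)^5^X^X^X=>(5^5)^5^5^X^X=>(5^5)^5^5^5^X=>(5^5)^5^5^5^5

E => E^X   [E -> E ^ X]
E^X => E^X^X   [E -> E ^ X]
E^X^X => E^X^X^X   [E -> E ^ X]
E^X^X^X => E^X^X^X^X   [E -> E ^ X]
E^X^X^X^X => X^X^X^X^X   [E -> X]
X^X^X^X^X => (E)^X^X^X^X   [X -> ( E )]
(E)^X^X^X^X => (E^X)^X^X^X^X   [E -> E ^ X]
(E^X)^X^X^X^X => (X^X)^X^X^X^X   [E -> X]
(X^X)^X^X^X^X => (5^X)^X^X^X^X   [X -> 5]
(5^X)^X^X^X^X => (5^5)^X^X^X^X   [X -> 5]
(5^5)^X^X^X^X => (5^5)^5^X^X^X   [X -> 5]
(5^5)^5^X^X^X => (5^5)^5^5^X^X   [X -> 5]
(5^5)^5^5^X^X => (5^5)^5^5^5^X   [X -> 5]
(5^5)^5^5^5^X => (5^5)^5^5^5^5   [X -> 5]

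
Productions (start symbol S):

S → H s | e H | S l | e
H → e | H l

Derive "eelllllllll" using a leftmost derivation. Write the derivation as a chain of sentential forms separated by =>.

S => eH => eHl => eHll => eHlll => eHllll => eHlllll => eHllllll => eHlllllll => eHllllllll => eHlllllllll => eelllllllll

S => eH   [S → e H]
eH => eHl   [H → H l]
eHl => eHll   [H → H l]
eHll => eHlll   [H → H l]
eHlll => eHllll   [H → H l]
eHllll => eHlllll   [H → H l]
eHlllll => eHllllll   [H → H l]
eHllllll => eHlllllll   [H → H l]
eHlllllll => eHllllllll   [H → H l]
eHllllllll => eHlllllllll   [H → H l]
eHlllllllll => eelllllllll   [H → e]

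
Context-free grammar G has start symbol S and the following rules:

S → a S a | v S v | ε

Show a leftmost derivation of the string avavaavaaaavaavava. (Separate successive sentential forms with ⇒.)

S ⇒ aSa   [S → a S a]
aSa ⇒ avSva   [S → v S v]
avSva ⇒ avaSava   [S → a S a]
avaSava ⇒ avavSvava   [S → v S v]
avavSvava ⇒ avavaSavava   [S → a S a]
avavaSavava ⇒ avavaaSaavava   [S → a S a]
avavaaSaavava ⇒ avavaavSvaavava   [S → v S v]
avavaavSvaavava ⇒ avavaavaSavaavava   [S → a S a]
avavaavaSavaavava ⇒ avavaavaaSaavaavava   [S → a S a]
avavaavaaSaavaavava ⇒ avavaavaaaavaavava   [S → ε]

S ⇒ aSa ⇒ avSva ⇒ avaSava ⇒ avavSvava ⇒ avavaSavava ⇒ avavaaSaavava ⇒ avavaavSvaavava ⇒ avavaavaSavaavava ⇒ avavaavaaSaavaavava ⇒ avavaavaaaavaavava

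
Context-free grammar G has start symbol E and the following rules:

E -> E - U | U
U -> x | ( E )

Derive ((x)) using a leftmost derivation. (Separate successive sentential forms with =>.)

E => U   [E -> U]
U => (E)   [U -> ( E )]
(E) => (U)   [E -> U]
(U) => ((E))   [U -> ( E )]
((E)) => ((U))   [E -> U]
((U)) => ((x))   [U -> x]

E => U => (E) => (U) => ((E)) => ((U)) => ((x))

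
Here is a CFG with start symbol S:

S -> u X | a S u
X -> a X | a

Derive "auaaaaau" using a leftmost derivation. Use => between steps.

S => aSu => auXu => auaXu => auaaXu => auaaaXu => auaaaaXu => auaaaaau

S => aSu   [S -> a S u]
aSu => auXu   [S -> u X]
auXu => auaXu   [X -> a X]
auaXu => auaaXu   [X -> a X]
auaaXu => auaaaXu   [X -> a X]
auaaaXu => auaaaaXu   [X -> a X]
auaaaaXu => auaaaaau   [X -> a]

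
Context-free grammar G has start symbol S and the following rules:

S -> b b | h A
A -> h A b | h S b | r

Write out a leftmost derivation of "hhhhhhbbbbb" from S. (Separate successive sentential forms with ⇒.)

S ⇒ hA   [S -> h A]
hA ⇒ hhSb   [A -> h S b]
hhSb ⇒ hhhAb   [S -> h A]
hhhAb ⇒ hhhhSbb   [A -> h S b]
hhhhSbb ⇒ hhhhhAbb   [S -> h A]
hhhhhAbb ⇒ hhhhhhSbbb   [A -> h S b]
hhhhhhSbbb ⇒ hhhhhhbbbbb   [S -> b b]

S⇒hA⇒hhSb⇒hhhAb⇒hhhhSbb⇒hhhhhAbb⇒hhhhhhSbbb⇒hhhhhhbbbbb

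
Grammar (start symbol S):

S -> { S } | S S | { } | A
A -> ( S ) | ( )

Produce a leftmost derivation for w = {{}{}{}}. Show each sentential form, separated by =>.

S => {S}   [S -> { S }]
{S} => {SS}   [S -> S S]
{SS} => {{}S}   [S -> { }]
{{}S} => {{}SS}   [S -> S S]
{{}SS} => {{}{}S}   [S -> { }]
{{}{}S} => {{}{}{}}   [S -> { }]

S => {S} => {SS} => {{}S} => {{}SS} => {{}{}S} => {{}{}{}}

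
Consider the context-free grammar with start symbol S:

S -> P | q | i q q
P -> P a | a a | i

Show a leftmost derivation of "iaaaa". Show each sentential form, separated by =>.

S => P   [S -> P]
P => Pa   [P -> P a]
Pa => Paa   [P -> P a]
Paa => Paaa   [P -> P a]
Paaa => Paaaa   [P -> P a]
Paaaa => iaaaa   [P -> i]

S=>P=>Pa=>Paa=>Paaa=>Paaaa=>iaaaa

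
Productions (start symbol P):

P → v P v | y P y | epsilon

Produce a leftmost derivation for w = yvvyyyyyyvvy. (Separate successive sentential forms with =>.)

P => yPy => yvPvy => yvvPvvy => yvvyPyvvy => yvvyyPyyvvy => yvvyyyPyyyvvy => yvvyyyyyyvvy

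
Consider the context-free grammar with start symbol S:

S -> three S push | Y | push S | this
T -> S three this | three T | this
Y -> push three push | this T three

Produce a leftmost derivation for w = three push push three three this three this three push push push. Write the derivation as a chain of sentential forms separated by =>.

S => three S push => three push S push => three push push S push => three push push three S push push => three push push three three S push push push => three push push three three Y push push push => three push push three three this T three push push push => three push push three three this three T three push push push => three push push three three this three this three push push push

S => three S push   [S -> three S push]
three S push => three push S push   [S -> push S]
three push S push => three push push S push   [S -> push S]
three push push S push => three push push three S push push   [S -> three S push]
three push push three S push push => three push push three three S push push push   [S -> three S push]
three push push three three S push push push => three push push three three Y push push push   [S -> Y]
three push push three three Y push push push => three push push three three this T three push push push   [Y -> this T three]
three push push three three this T three push push push => three push push three three this three T three push push push   [T -> three T]
three push push three three this three T three push push push => three push push three three this three this three push push push   [T -> this]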